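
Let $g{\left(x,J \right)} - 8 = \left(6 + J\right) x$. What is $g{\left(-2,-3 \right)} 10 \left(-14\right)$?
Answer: $-280$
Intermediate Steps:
$g{\left(x,J \right)} = 8 + x \left(6 + J\right)$ ($g{\left(x,J \right)} = 8 + \left(6 + J\right) x = 8 + x \left(6 + J\right)$)
$g{\left(-2,-3 \right)} 10 \left(-14\right) = \left(8 + 6 \left(-2\right) - -6\right) 10 \left(-14\right) = \left(8 - 12 + 6\right) 10 \left(-14\right) = 2 \cdot 10 \left(-14\right) = 20 \left(-14\right) = -280$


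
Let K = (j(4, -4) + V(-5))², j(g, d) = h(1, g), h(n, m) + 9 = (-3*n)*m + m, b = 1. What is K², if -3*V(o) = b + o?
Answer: 4879681/81 ≈ 60243.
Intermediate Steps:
h(n, m) = -9 + m - 3*m*n (h(n, m) = -9 + ((-3*n)*m + m) = -9 + (-3*m*n + m) = -9 + (m - 3*m*n) = -9 + m - 3*m*n)
j(g, d) = -9 - 2*g (j(g, d) = -9 + g - 3*g*1 = -9 + g - 3*g = -9 - 2*g)
V(o) = -⅓ - o/3 (V(o) = -(1 + o)/3 = -⅓ - o/3)
K = 2209/9 (K = ((-9 - 2*4) + (-⅓ - ⅓*(-5)))² = ((-9 - 8) + (-⅓ + 5/3))² = (-17 + 4/3)² = (-47/3)² = 2209/9 ≈ 245.44)
K² = (2209/9)² = 4879681/81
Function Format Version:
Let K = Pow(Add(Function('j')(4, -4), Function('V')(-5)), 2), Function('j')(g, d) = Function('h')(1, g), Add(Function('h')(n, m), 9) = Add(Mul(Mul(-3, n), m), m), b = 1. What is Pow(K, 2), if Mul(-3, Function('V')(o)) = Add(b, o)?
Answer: Rational(4879681, 81) ≈ 60243.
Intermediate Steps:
Function('h')(n, m) = Add(-9, m, Mul(-3, m, n)) (Function('h')(n, m) = Add(-9, Add(Mul(Mul(-3, n), m), m)) = Add(-9, Add(Mul(-3, m, n), m)) = Add(-9, Add(m, Mul(-3, m, n))) = Add(-9, m, Mul(-3, m, n)))
Function('j')(g, d) = Add(-9, Mul(-2, g)) (Function('j')(g, d) = Add(-9, g, Mul(-3, g, 1)) = Add(-9, g, Mul(-3, g)) = Add(-9, Mul(-2, g)))
Function('V')(o) = Add(Rational(-1, 3), Mul(Rational(-1, 3), o)) (Function('V')(o) = Mul(Rational(-1, 3), Add(1, o)) = Add(Rational(-1, 3), Mul(Rational(-1, 3), o)))
K = Rational(2209, 9) (K = Pow(Add(Add(-9, Mul(-2, 4)), Add(Rational(-1, 3), Mul(Rational(-1, 3), -5))), 2) = Pow(Add(Add(-9, -8), Add(Rational(-1, 3), Rational(5, 3))), 2) = Pow(Add(-17, Rational(4, 3)), 2) = Pow(Rational(-47, 3), 2) = Rational(2209, 9) ≈ 245.44)
Pow(K, 2) = Pow(Rational(2209, 9), 2) = Rational(4879681, 81)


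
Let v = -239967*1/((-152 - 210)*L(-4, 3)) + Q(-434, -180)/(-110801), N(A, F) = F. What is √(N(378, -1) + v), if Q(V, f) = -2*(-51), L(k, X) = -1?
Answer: I*√1068077366578072786/40109962 ≈ 25.766*I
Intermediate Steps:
Q(V, f) = 102
v = -26588620491/40109962 (v = -239967*(-1/(-152 - 210)) + 102/(-110801) = -239967/((-1*(-362))) + 102*(-1/110801) = -239967/362 - 102/110801 = -26588620491/40109962 ≈ -662.89)
√(N(378, -1) + v) = √(-1 - 26588620491/40109962) = √(-26628730453/40109962) = I*√1068077366578072786/40109962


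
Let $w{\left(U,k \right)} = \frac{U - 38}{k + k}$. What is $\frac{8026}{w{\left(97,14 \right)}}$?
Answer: $\frac{224728}{59} \approx 3808.9$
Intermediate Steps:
$w{\left(U,k \right)} = \frac{-38 + U}{2 k}$
$\frac{8026}{w{\left(97,14 \right)}} = \frac{8026}{\frac{1}{2} \cdot \frac{1}{14} \left(-38 + 97\right)} = \frac{8026}{\frac{1}{2} \cdot \frac{1}{14} \cdot 59} = \frac{8026}{\frac{59}{28}} = 8026 \cdot \frac{28}{59} = \frac{224728}{59}$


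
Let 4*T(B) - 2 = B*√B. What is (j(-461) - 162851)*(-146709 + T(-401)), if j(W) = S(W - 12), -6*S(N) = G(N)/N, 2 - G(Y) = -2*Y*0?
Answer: 33902217052928/1419 + 23166328192*I*√401/1419 ≈ 2.3892e+10 + 3.2692e+8*I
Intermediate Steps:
G(Y) = 2 (G(Y) = 2 - (-2*Y)*0 = 2 - 1*0 = 2 + 0 = 2)
S(N) = -1/(3*N)
j(W) = -1/(3*(-12 + W)) (j(W) = -1/(3*(W - 12)) = -1/(3*(-12 + W)))
T(B) = ½ + B^(3/2)/4 (T(B) = ½ + (B*√B)/4 = ½ + B^(3/2)/4)
(j(-461) - 162851)*(-146709 + T(-401)) = (-1/(-36 + 3*(-461)) - 162851)*(-146709 + (½ + (-401)^(3/2)/4)) = (-1/(-36 - 1383) - 162851)*(-146709 + (½ + (-401*I*√401)/4)) = (-1/(-1419) - 162851)*(-146709 + (½ - 401*I*√401/4)) = (-1*(-1/1419) - 162851)*(-293417/2 - 401*I*√401/4) = (1/1419 - 162851)*(-293417/2 - 401*I*√401/4) = -231085568*(-293417/2 - 401*I*√401/4)/1419 = 33902217052928/1419 + 23166328192*I*√401/1419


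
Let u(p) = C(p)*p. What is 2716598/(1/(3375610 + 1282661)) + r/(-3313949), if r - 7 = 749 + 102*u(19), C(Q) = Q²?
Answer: 41936863659205726668/3313949 ≈ 1.2655e+13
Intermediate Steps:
u(p) = p³ (u(p) = p²*p = p³)
r = 700374 (r = 7 + (749 + 102*19³) = 7 + (749 + 102*6859) = 7 + (749 + 699618) = 7 + 700367 = 700374)
2716598/(1/(3375610 + 1282661)) + r/(-3313949) = 2716598/(1/(3375610 + 1282661)) + 700374/(-3313949) = 2716598/(1/4658271) + 700374*(-1/3313949) = 2716598/(1/4658271) - 700374/3313949 = 2716598*4658271 - 700374/3313949 = 12654649682058 - 700374/3313949 = 41936863659205726668/3313949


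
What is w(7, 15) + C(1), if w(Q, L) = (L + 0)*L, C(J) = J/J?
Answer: 226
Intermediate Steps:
C(J) = 1
w(Q, L) = L² (w(Q, L) = L*L = L²)
w(7, 15) + C(1) = 15² + 1 = 225 + 1 = 226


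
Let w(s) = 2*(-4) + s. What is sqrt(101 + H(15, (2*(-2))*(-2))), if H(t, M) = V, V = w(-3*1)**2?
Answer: sqrt(222) ≈ 14.900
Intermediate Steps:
w(s) = -8 + s
V = 121 (V = (-8 - 3*1)**2 = (-8 - 3)**2 = (-11)**2 = 121)
H(t, M) = 121
sqrt(101 + H(15, (2*(-2))*(-2))) = sqrt(101 + 121) = sqrt(222)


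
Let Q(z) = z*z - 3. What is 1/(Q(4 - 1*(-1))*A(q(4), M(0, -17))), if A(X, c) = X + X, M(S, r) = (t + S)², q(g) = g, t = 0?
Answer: 1/176 ≈ 0.0056818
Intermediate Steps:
M(S, r) = S² (M(S, r) = (0 + S)² = S²)
Q(z) = -3 + z² (Q(z) = z² - 3 = -3 + z²)
A(X, c) = 2*X
1/(Q(4 - 1*(-1))*A(q(4), M(0, -17))) = 1/((-3 + (4 - 1*(-1))²)*(2*4)) = 1/((-3 + (4 + 1)²)*8) = 1/((-3 + 5²)*8) = 1/((-3 + 25)*8) = 1/(22*8) = 1/176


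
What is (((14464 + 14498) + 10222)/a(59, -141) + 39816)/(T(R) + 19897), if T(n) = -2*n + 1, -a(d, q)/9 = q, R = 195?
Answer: 12641422/6188913 ≈ 2.0426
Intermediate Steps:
a(d, q) = -9*q
T(n) = 1 - 2*n
(((14464 + 14498) + 10222)/a(59, -141) + 39816)/(T(R) + 19897) = (((14464 + 14498) + 10222)/((-9*(-141))) + 39816)/((1 - 2*195) + 19897) = ((28962 + 10222)/1269 + 39816)/((1 - 390) + 19897) = (39184*(1/1269) + 39816)/(-389 + 19897) = (39184/1269 + 39816)/19508 = (50565688/1269)*(1/19508) = 12641422/6188913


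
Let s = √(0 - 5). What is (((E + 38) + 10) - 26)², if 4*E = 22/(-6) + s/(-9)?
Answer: (759 - I*√5)²/1296 ≈ 444.5 - 2.6191*I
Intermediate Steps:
s = I*√5 (s = √(-5) = I*√5 ≈ 2.2361*I)
E = -11/12 - I*√5/36 (E = (22/(-6) + (I*√5)/(-9))/4 = (22*(-⅙) + (I*√5)*(-⅑))/4 = (-11/3 - I*√5/9)/4 = -11/12 - I*√5/36 ≈ -0.91667 - 0.062113*I)
(((E + 38) + 10) - 26)² = ((((-11/12 - I*√5/36) + 38) + 10) - 26)² = (((445/12 - I*√5/36) + 10) - 26)² = ((565/12 - I*√5/36) - 26)² = (253/12 - I*√5/36)²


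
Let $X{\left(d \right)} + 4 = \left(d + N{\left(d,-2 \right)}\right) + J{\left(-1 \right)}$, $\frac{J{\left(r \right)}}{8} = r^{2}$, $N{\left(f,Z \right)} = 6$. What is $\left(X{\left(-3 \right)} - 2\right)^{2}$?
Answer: $25$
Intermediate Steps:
$J{\left(r \right)} = 8 r^{2}$
$X{\left(d \right)} = 10 + d$ ($X{\left(d \right)} = -4 + \left(\left(d + 6\right) + 8 \left(-1\right)^{2}\right) = -4 + \left(\left(6 + d\right) + 8 \cdot 1\right) = -4 + \left(\left(6 + d\right) + 8\right) = -4 + \left(14 + d\right) = 10 + d$)
$\left(X{\left(-3 \right)} - 2\right)^{2} = \left(\left(10 - 3\right) - 2\right)^{2} = \left(7 - 2\right)^{2} = 5^{2} = 25$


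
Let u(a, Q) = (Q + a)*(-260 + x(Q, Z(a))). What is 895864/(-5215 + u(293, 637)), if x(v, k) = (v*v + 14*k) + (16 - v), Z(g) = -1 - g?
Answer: 895864/372712745 ≈ 0.0024036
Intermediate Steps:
x(v, k) = 16 + v² - v + 14*k (x(v, k) = (v² + 14*k) + (16 - v) = 16 + v² - v + 14*k)
u(a, Q) = (Q + a)*(-258 + Q² - Q - 14*a) (u(a, Q) = (Q + a)*(-260 + (16 + Q² - Q + 14*(-1 - a))) = (Q + a)*(-260 + (16 + Q² - Q + (-14 - 14*a))) = (Q + a)*(-260 + (2 + Q² - Q - 14*a)) = (Q + a)*(-258 + Q² - Q - 14*a))
895864/(-5215 + u(293, 637)) = 895864/(-5215 + (637³ - 1*637² - 258*637 - 258*293 - 14*293² + 293*637² - 15*637*293)) = 895864/(-5215 + (258474853 - 1*405769 - 164346 - 75594 - 14*85849 + 293*405769 - 2799615)) = 895864/(-5215 + (258474853 - 405769 - 164346 - 75594 - 1201886 + 118890317 - 2799615)) = 895864/(-5215 + 372717960) = 895864/372712745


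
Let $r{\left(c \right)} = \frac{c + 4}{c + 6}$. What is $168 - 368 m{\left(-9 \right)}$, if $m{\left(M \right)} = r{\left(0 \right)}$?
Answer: $- \frac{232}{3} \approx -77.333$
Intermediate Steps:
$r{\left(c \right)} = \frac{4 + c}{6 + c}$
$m{\left(M \right)} = \frac{2}{3}$ ($m{\left(M \right)} = \frac{4 + 0}{6 + 0} = \frac{1}{6} \cdot 4 = \frac{2}{3}$)
$168 - 368 m{\left(-9 \right)} = 168 - \frac{736}{3} = - \frac{232}{3}$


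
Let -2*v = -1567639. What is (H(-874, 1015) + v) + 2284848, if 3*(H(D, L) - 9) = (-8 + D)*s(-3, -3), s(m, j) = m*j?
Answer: 6132061/2 ≈ 3.0660e+6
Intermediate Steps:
s(m, j) = j*m
v = 1567639/2 (v = -½*(-1567639) = 1567639/2 ≈ 7.8382e+5)
H(D, L) = -15 + 3*D (H(D, L) = 9 + ((-8 + D)*(-3*(-3)))/3 = 9 + ((-8 + D)*9)/3 = 9 + (-72 + 9*D)/3 = 9 + (-24 + 3*D) = -15 + 3*D)
(H(-874, 1015) + v) + 2284848 = ((-15 + 3*(-874)) + 1567639/2) + 2284848 = ((-15 - 2622) + 1567639/2) + 2284848 = (-2637 + 1567639/2) + 2284848 = 1562365/2 + 2284848 = 6132061/2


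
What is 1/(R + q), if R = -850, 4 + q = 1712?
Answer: 1/858 ≈ 0.0011655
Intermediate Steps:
q = 1708 (q = -4 + 1712 = 1708)
1/(R + q) = 1/(-850 + 1708) = 1/858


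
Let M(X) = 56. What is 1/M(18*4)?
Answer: 1/56 ≈ 0.017857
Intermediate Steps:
1/M(18*4) = 1/56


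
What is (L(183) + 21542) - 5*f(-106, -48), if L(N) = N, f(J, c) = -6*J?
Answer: 18545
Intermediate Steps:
(L(183) + 21542) - 5*f(-106, -48) = (183 + 21542) - (-30)*(-106) = 21725 - 5*636 = 21725 - 3180 = 18545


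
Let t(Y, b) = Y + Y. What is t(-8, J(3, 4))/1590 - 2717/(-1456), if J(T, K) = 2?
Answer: 165259/89040 ≈ 1.8560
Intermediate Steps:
t(Y, b) = 2*Y
t(-8, J(3, 4))/1590 - 2717/(-1456) = (2*(-8))/1590 - 2717/(-1456) = -16*1/1590 - 2717*(-1/1456) = -8/795 + 209/112 = 165259/89040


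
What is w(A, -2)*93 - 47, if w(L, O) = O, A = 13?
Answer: -233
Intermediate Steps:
w(A, -2)*93 - 47 = -2*93 - 47 = -186 - 47 = -233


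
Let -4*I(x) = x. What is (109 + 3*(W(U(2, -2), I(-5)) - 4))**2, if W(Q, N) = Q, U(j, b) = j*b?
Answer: 7225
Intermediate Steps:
U(j, b) = b*j
I(x) = -x/4
(109 + 3*(W(U(2, -2), I(-5)) - 4))**2 = (109 + 3*(-2*2 - 4))**2 = (109 + 3*(-4 - 4))**2 = (109 + 3*(-8))**2 = (109 - 24)**2 = 85**2 = 7225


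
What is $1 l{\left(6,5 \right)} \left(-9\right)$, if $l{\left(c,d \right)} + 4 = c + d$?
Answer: $-63$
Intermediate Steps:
$l{\left(c,d \right)} = -4 + c + d$ ($l{\left(c,d \right)} = -4 + \left(c + d\right) = -4 + c + d$)
$1 l{\left(6,5 \right)} \left(-9\right) = 1 \left(-4 + 6 + 5\right) \left(-9\right) = 1 \cdot 7 \left(-9\right) = 7 \left(-9\right) = -63$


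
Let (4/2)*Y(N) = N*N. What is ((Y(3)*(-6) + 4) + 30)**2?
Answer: 49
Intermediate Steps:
Y(N) = N**2/2 (Y(N) = (N*N)/2 = N**2/2)
((Y(3)*(-6) + 4) + 30)**2 = ((((1/2)*3**2)*(-6) + 4) + 30)**2 = ((((1/2)*9)*(-6) + 4) + 30)**2 = (((9/2)*(-6) + 4) + 30)**2 = ((-27 + 4) + 30)**2 = (-23 + 30)**2 = 7**2 = 49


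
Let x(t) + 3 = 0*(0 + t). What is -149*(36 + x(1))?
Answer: -4917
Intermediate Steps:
x(t) = -3 (x(t) = -3 + 0*(0 + t) = -3 + 0*t = -3 + 0 = -3)
-149*(36 + x(1)) = -149*(36 - 3) = -149*33 = -4917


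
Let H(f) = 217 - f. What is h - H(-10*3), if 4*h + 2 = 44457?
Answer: 43467/4 ≈ 10867.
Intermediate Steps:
h = 44455/4 (h = -½ + (¼)*44457 = -½ + 44457/4 = 44455/4 ≈ 11114.)
h - H(-10*3) = 44455/4 - (217 - (-10)*3) = 44455/4 - (217 - 1*(-30)) = 44455/4 - (217 + 30) = 44455/4 - 1*247 = 44455/4 - 247 = 43467/4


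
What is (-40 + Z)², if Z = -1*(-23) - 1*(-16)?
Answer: 1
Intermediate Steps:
Z = 39 (Z = 23 + 16 = 39)
(-40 + Z)² = (-40 + 39)² = (-1)² = 1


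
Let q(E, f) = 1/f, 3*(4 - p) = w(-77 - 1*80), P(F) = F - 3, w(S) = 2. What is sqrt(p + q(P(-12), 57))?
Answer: sqrt(10887)/57 ≈ 1.8305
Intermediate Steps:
P(F) = -3 + F
p = 10/3 (p = 4 - 1/3*2 = 4 - 2/3 = 10/3 ≈ 3.3333)
sqrt(p + q(P(-12), 57)) = sqrt(10/3 + 1/57) = sqrt(191/57) = sqrt(10887)/57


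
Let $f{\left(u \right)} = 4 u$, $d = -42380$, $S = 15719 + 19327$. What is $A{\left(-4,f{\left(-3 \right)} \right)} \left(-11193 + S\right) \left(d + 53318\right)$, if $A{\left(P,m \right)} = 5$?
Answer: $1304520570$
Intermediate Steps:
$S = 35046$
$A{\left(-4,f{\left(-3 \right)} \right)} \left(-11193 + S\right) \left(d + 53318\right) = 5 \left(-11193 + 35046\right) \left(-42380 + 53318\right) = 5 \cdot 23853 \cdot 10938 = 5 \cdot 260904114 = 1304520570$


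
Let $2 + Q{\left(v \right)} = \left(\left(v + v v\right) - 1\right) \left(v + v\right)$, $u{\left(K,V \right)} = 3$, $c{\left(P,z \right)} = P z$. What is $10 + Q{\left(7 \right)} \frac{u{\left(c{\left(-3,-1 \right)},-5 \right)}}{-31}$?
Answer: $- \frac{1994}{31} \approx -64.323$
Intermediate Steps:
$Q{\left(v \right)} = -2 + 2 v \left(-1 + v + v^{2}\right)$ ($Q{\left(v \right)} = -2 + \left(\left(v + v v\right) - 1\right) \left(v + v\right) = -2 + \left(\left(v + v^{2}\right) - 1\right) 2 v = -2 + \left(-1 + v + v^{2}\right) 2 v = -2 + 2 v \left(-1 + v + v^{2}\right)$)
$10 + Q{\left(7 \right)} \frac{u{\left(c{\left(-3,-1 \right)},-5 \right)}}{-31} = 10 + \left(-2 - 14 + 2 \cdot 7^{2} + 2 \cdot 7^{3}\right) \frac{3}{-31} = 10 + \left(-2 - 14 + 2 \cdot 49 + 2 \cdot 343\right) 3 \left(- \frac{1}{31}\right) = 10 + \left(-2 - 14 + 98 + 686\right) \left(- \frac{3}{31}\right) = 10 + 768 \left(- \frac{3}{31}\right) = 10 - \frac{2304}{31} = - \frac{1994}{31}$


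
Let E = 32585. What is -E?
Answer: -32585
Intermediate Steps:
-E = -1*32585 = -32585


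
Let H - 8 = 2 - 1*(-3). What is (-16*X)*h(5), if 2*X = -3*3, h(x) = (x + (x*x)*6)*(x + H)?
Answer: 200880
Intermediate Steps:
H = 13 (H = 8 + (2 - 1*(-3)) = 8 + (2 + 3) = 8 + 5 = 13)
h(x) = (13 + x)*(x + 6*x²) (h(x) = (x + (x*x)*6)*(x + 13) = (x + x²*6)*(13 + x) = (x + 6*x²)*(13 + x) = (13 + x)*(x + 6*x²))
X = -9/2 (X = (-3*3)/2 = (½)*(-9) = -9/2 ≈ -4.5000)
(-16*X)*h(5) = (-16*(-9/2))*(5*(13 + 6*5² + 79*5)) = 72*(5*(13 + 6*25 + 395)) = 72*(5*(13 + 150 + 395)) = 72*(5*558) = 72*2790 = 200880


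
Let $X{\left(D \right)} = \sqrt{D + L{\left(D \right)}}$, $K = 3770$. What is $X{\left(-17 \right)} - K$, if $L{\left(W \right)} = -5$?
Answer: $-3770 + i \sqrt{22} \approx -3770.0 + 4.6904 i$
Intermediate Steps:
$X{\left(D \right)} = \sqrt{-5 + D}$ ($X{\left(D \right)} = \sqrt{D - 5} = \sqrt{-5 + D}$)
$X{\left(-17 \right)} - K = \sqrt{-5 - 17} - 3770 = \sqrt{-22} - 3770 = i \sqrt{22} - 3770 = -3770 + i \sqrt{22}$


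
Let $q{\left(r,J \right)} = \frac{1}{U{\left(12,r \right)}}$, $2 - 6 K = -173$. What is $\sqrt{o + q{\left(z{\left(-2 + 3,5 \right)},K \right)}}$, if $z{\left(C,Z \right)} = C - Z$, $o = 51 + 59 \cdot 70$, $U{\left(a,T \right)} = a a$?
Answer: $\frac{\sqrt{602065}}{12} \approx 64.661$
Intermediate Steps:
$K = \frac{175}{6}$ ($K = \frac{1}{3} - - \frac{173}{6} = \frac{1}{3} + \frac{173}{6} = \frac{175}{6} \approx 29.167$)
$U{\left(a,T \right)} = a^{2}$
$o = 4181$ ($o = 51 + 4130 = 4181$)
$q{\left(r,J \right)} = \frac{1}{144}$ ($q{\left(r,J \right)} = \frac{1}{12^{2}} = \frac{1}{144}$)
$\sqrt{o + q{\left(z{\left(-2 + 3,5 \right)},K \right)}} = \sqrt{4181 + \frac{1}{144}} = \sqrt{\frac{602065}{144}} = \frac{\sqrt{602065}}{12}$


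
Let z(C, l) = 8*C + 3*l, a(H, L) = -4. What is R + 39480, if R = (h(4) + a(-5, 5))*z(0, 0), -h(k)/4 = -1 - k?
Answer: 39480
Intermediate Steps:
z(C, l) = 3*l + 8*C
h(k) = 4 + 4*k (h(k) = -4*(-1 - k) = 4 + 4*k)
R = 0 (R = ((4 + 4*4) - 4)*(3*0 + 8*0) = ((4 + 16) - 4)*(0 + 0) = (20 - 4)*0 = 16*0 = 0)
R + 39480 = 0 + 39480 = 39480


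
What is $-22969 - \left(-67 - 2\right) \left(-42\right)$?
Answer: $-25867$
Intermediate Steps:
$-22969 - \left(-67 - 2\right) \left(-42\right) = -22969 - \left(-69\right) \left(-42\right) = -22969 - 2898 = -25867$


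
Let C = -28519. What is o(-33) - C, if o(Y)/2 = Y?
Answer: 28453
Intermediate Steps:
o(Y) = 2*Y
o(-33) - C = 2*(-33) - 1*(-28519) = -66 + 28519 = 28453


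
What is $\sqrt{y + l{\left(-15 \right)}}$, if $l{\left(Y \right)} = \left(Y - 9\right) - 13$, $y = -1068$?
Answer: $i \sqrt{1105} \approx 33.242 i$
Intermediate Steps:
$l{\left(Y \right)} = -22 + Y$ ($l{\left(Y \right)} = \left(-9 + Y\right) - 13 = -22 + Y$)
$\sqrt{y + l{\left(-15 \right)}} = \sqrt{-1068 - 37} = \sqrt{-1105} = i \sqrt{1105}$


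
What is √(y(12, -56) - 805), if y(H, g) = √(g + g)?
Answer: √(-805 + 4*I*√7) ≈ 0.1865 + 28.373*I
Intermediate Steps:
y(H, g) = √2*√g (y(H, g) = √(2*g) = √2*√g)
√(y(12, -56) - 805) = √(√2*√(-56) - 805) = √(√2*(2*I*√14) - 805) = √(4*I*√7 - 805) = √(-805 + 4*I*√7)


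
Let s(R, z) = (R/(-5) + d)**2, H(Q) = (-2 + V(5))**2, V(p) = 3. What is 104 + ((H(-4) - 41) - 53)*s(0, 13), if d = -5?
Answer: -2221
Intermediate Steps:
H(Q) = 1 (H(Q) = (-2 + 3)**2 = 1**2 = 1)
s(R, z) = (-5 - R/5)**2 (s(R, z) = (R/(-5) - 5)**2 = (R*(-1/5) - 5)**2 = (-R/5 - 5)**2 = (-5 - R/5)**2)
104 + ((H(-4) - 41) - 53)*s(0, 13) = 104 + ((1 - 41) - 53)*((25 + 0)**2/25) = 104 + (-40 - 53)*((1/25)*25**2) = 104 - 93*625/25 = 104 - 93*25 = 104 - 2325 = -2221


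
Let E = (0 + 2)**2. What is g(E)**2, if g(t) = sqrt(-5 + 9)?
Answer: 4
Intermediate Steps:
E = 4 (E = 2**2 = 4)
g(t) = 2 (g(t) = sqrt(4) = 2)
g(E)**2 = 2**2 = 4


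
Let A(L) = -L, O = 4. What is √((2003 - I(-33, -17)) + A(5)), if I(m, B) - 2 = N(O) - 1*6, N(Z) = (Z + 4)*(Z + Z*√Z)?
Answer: √1906 ≈ 43.658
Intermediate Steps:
N(Z) = (4 + Z)*(Z + Z^(3/2))
I(m, B) = 92 (I(m, B) = 2 + ((4² + 4^(5/2) + 4*4 + 4*4^(3/2)) - 1*6) = 2 + ((16 + 32 + 16 + 4*8) - 6) = 2 + ((16 + 32 + 16 + 32) - 6) = 2 + (96 - 6) = 2 + 90 = 92)
√((2003 - I(-33, -17)) + A(5)) = √((2003 - 1*92) - 1*5) = √((2003 - 92) - 5) = √(1911 - 5) = √1906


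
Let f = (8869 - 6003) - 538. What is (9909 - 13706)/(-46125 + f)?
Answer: 3797/43797 ≈ 0.086695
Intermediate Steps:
f = 2328 (f = 2866 - 538 = 2328)
(9909 - 13706)/(-46125 + f) = (9909 - 13706)/(-46125 + 2328) = -3797/(-43797) = -3797*(-1/43797) = 3797/43797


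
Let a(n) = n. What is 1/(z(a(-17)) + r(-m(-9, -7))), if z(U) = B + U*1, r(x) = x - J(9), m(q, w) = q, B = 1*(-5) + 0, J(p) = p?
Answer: -1/22 ≈ -0.045455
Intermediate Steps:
B = -5 (B = -5 + 0 = -5)
r(x) = -9 + x (r(x) = x - 1*9 = x - 9 = -9 + x)
z(U) = -5 + U (z(U) = -5 + U*1 = -5 + U)
1/(z(a(-17)) + r(-m(-9, -7))) = 1/((-5 - 17) + (-9 - 1*(-9))) = 1/(-22 + (-9 + 9)) = 1/(-22 + 0) = 1/(-22) = -1/22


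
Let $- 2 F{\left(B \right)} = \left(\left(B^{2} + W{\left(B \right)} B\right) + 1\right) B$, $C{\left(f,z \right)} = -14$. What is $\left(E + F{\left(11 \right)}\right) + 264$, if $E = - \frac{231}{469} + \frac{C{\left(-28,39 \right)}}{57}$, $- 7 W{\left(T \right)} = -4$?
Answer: $- \frac{11824262}{26733} \approx -442.31$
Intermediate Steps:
$W{\left(T \right)} = \frac{4}{7}$ ($W{\left(T \right)} = \left(- \frac{1}{7}\right) \left(-4\right) = \frac{4}{7}$)
$F{\left(B \right)} = - \frac{B \left(1 + B^{2} + \frac{4 B}{7}\right)}{2}$ ($F{\left(B \right)} = - \frac{\left(\left(B^{2} + \frac{4 B}{7}\right) + 1\right) B}{2} = - \frac{\left(1 + B^{2} + \frac{4 B}{7}\right) B}{2} = - \frac{B \left(1 + B^{2} + \frac{4 B}{7}\right)}{2}$)
$E = - \frac{2819}{3819}$ ($E = - \frac{231}{469} - \frac{14}{57} = \left(-231\right) \frac{1}{469} - \frac{14}{57} = - \frac{33}{67} - \frac{14}{57} = - \frac{2819}{3819} \approx -0.73815$)
$\left(E + F{\left(11 \right)}\right) + 264 = \left(- \frac{2819}{3819} - \frac{11 \left(7 + 4 \cdot 11 + 7 \cdot 11^{2}\right)}{14}\right) + 264 = \left(- \frac{2819}{3819} - \frac{11 \left(7 + 44 + 7 \cdot 121\right)}{14}\right) + 264 = \left(- \frac{2819}{3819} - \frac{11 \left(7 + 44 + 847\right)}{14}\right) + 264 = \left(- \frac{2819}{3819} - \frac{11}{14} \cdot 898\right) + 264 = \left(- \frac{2819}{3819} - \frac{4939}{7}\right) + 264 = - \frac{18881774}{26733} + 264 = - \frac{11824262}{26733}$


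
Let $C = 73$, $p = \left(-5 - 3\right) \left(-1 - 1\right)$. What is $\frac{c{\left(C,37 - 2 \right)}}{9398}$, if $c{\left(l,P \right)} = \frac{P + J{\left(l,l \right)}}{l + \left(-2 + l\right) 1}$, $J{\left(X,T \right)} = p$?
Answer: $\frac{17}{451104} \approx 3.7685 \cdot 10^{-5}$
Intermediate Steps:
$p = 16$ ($p = \left(-8\right) \left(-2\right) = 16$)
$J{\left(X,T \right)} = 16$
$c{\left(l,P \right)} = \frac{16 + P}{-2 + 2 l}$ ($c{\left(l,P \right)} = \frac{P + 16}{l + \left(-2 + l\right) 1} = \frac{16 + P}{l + \left(-2 + l\right)} = \frac{16 + P}{-2 + 2 l}$)
$\frac{c{\left(C,37 - 2 \right)}}{9398} = \frac{\frac{1}{2} \frac{1}{-1 + 73} \left(16 + \left(37 - 2\right)\right)}{9398} = \frac{16 + \left(37 - 2\right)}{2 \cdot 72} \cdot \frac{1}{9398} = \frac{1}{2} \cdot \frac{1}{72} \left(16 + 35\right) \frac{1}{9398} = \frac{1}{2} \cdot \frac{1}{72} \cdot 51 \cdot \frac{1}{9398} = \frac{17}{48} \cdot \frac{1}{9398} = \frac{17}{451104}$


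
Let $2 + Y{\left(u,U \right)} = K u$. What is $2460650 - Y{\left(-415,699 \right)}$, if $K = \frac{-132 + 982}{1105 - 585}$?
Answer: $\frac{127989179}{52} \approx 2.4613 \cdot 10^{6}$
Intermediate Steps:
$K = \frac{85}{52}$ ($K = \frac{850}{520} = 850 \cdot \frac{1}{520} = \frac{85}{52} \approx 1.6346$)
$Y{\left(u,U \right)} = -2 + \frac{85 u}{52}$
$2460650 - Y{\left(-415,699 \right)} = 2460650 - \left(-2 + \frac{85}{52} \left(-415\right)\right) = 2460650 - \left(-2 - \frac{35275}{52}\right) = 2460650 - - \frac{35379}{52} = 2460650 + \frac{35379}{52} = \frac{127989179}{52}$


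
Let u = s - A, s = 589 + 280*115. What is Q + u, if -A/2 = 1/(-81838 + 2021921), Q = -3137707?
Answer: -6023798628192/1940083 ≈ -3.1049e+6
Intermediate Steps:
s = 32789 (s = 589 + 32200 = 32789)
A = -2/1940083 (A = -2/(-81838 + 2021921) = -2/1940083 ≈ -1.0309e-6)
u = 63613381489/1940083 (u = 32789 - 1*(-2/1940083) = 32789 + 2/1940083 = 63613381489/1940083 ≈ 32789.)
Q + u = -3137707 + 63613381489/1940083 = -6023798628192/1940083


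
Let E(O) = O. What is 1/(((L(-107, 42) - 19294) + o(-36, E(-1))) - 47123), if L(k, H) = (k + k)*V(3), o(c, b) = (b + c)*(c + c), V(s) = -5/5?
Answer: -1/63539 ≈ -1.5738e-5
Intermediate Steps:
V(s) = -1 (V(s) = -5*⅕ = -1)
o(c, b) = 2*c*(b + c) (o(c, b) = (b + c)*(2*c) = 2*c*(b + c))
L(k, H) = -2*k (L(k, H) = (k + k)*(-1) = (2*k)*(-1) = -2*k)
1/(((L(-107, 42) - 19294) + o(-36, E(-1))) - 47123) = 1/(((-2*(-107) - 19294) + 2*(-36)*(-1 - 36)) - 47123) = 1/(((214 - 19294) + 2*(-36)*(-37)) - 47123) = 1/((-19080 + 2664) - 47123) = 1/(-16416 - 47123) = 1/(-63539) = -1/63539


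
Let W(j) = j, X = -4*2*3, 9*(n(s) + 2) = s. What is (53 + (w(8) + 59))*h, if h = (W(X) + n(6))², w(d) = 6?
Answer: 681568/9 ≈ 75730.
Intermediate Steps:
n(s) = -2 + s/9
X = -24 (X = -8*3 = -24)
h = 5776/9 (h = (-24 + (-2 + (⅑)*6))² = (-24 + (-2 + ⅔))² = (-24 - 4/3)² = (-76/3)² = 5776/9 ≈ 641.78)
(53 + (w(8) + 59))*h = (53 + (6 + 59))*(5776/9) = (53 + 65)*(5776/9) = 118*(5776/9) = 681568/9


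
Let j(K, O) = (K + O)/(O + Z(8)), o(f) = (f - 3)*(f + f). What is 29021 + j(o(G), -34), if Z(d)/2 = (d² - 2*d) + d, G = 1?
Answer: 1131800/39 ≈ 29021.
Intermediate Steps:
o(f) = 2*f*(-3 + f) (o(f) = (-3 + f)*(2*f) = 2*f*(-3 + f))
Z(d) = -2*d + 2*d² (Z(d) = 2*((d² - 2*d) + d) = 2*(d² - d) = -2*d + 2*d²)
j(K, O) = (K + O)/(112 + O) (j(K, O) = (K + O)/(O + 2*8*(-1 + 8)) = (K + O)/(O + 2*8*7) = (K + O)/(O + 112) = (K + O)/(112 + O))
29021 + j(o(G), -34) = 29021 + (2*1*(-3 + 1) - 34)/(112 - 34) = 29021 + (2*1*(-2) - 34)/78 = 29021 + (-4 - 34)/78 = 29021 + (1/78)*(-38) = 29021 - 19/39 = 1131800/39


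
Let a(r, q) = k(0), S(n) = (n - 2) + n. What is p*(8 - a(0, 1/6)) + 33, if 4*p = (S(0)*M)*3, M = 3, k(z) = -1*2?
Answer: -12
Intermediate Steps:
k(z) = -2
S(n) = -2 + 2*n (S(n) = (-2 + n) + n = -2 + 2*n)
p = -9/2 (p = (((-2 + 2*0)*3)*3)/4 = (((-2 + 0)*3)*3)/4 = (-2*3*3)/4 = (-6*3)/4 = (¼)*(-18) = -9/2 ≈ -4.5000)
a(r, q) = -2
p*(8 - a(0, 1/6)) + 33 = -9*(8 - 1*(-2))/2 + 33 = -9*(8 + 2)/2 + 33 = -9/2*10 + 33 = -45 + 33 = -12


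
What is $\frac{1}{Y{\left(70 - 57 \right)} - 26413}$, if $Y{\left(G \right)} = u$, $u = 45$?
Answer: $- \frac{1}{26368} \approx -3.7925 \cdot 10^{-5}$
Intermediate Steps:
$Y{\left(G \right)} = 45$
$\frac{1}{Y{\left(70 - 57 \right)} - 26413} = \frac{1}{45 - 26413} = \frac{1}{-26368} = - \frac{1}{26368}$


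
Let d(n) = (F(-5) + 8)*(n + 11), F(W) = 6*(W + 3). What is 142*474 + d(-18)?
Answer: 67336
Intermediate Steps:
F(W) = 18 + 6*W (F(W) = 6*(3 + W) = 18 + 6*W)
d(n) = -44 - 4*n (d(n) = ((18 + 6*(-5)) + 8)*(n + 11) = ((18 - 30) + 8)*(11 + n) = (-12 + 8)*(11 + n) = -4*(11 + n) = -44 - 4*n)
142*474 + d(-18) = 142*474 + (-44 - 4*(-18)) = 67308 + (-44 + 72) = 67308 + 28 = 67336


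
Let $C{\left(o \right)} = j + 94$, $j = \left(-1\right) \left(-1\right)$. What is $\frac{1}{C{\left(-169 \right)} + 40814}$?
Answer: $\frac{1}{40909} \approx 2.4445 \cdot 10^{-5}$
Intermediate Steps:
$j = 1$
$C{\left(o \right)} = 95$ ($C{\left(o \right)} = 1 + 94 = 95$)
$\frac{1}{C{\left(-169 \right)} + 40814} = \frac{1}{95 + 40814} = \frac{1}{40909}$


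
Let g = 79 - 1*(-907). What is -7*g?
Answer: -6902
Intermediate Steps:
g = 986 (g = 79 + 907 = 986)
-7*g = -7*986 = -6902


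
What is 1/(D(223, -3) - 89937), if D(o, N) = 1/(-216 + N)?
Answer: -219/19696204 ≈ -1.1119e-5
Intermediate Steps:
1/(D(223, -3) - 89937) = 1/(1/(-216 - 3) - 89937) = 1/(1/(-219) - 89937) = 1/(-1/219 - 89937) = 1/(-19696204/219) = -219/19696204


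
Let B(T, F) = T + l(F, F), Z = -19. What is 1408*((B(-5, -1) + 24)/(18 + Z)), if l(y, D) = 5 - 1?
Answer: -32384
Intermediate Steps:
l(y, D) = 4
B(T, F) = 4 + T (B(T, F) = T + 4 = 4 + T)
1408*((B(-5, -1) + 24)/(18 + Z)) = 1408*(((4 - 5) + 24)/(18 - 19)) = 1408*((-1 + 24)/(-1)) = 1408*(23*(-1)) = 1408*(-23) = -32384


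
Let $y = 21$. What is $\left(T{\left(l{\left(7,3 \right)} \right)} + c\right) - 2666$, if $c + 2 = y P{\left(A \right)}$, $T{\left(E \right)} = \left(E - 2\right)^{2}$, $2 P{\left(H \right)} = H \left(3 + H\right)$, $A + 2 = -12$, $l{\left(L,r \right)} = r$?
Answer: $-1050$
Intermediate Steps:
$A = -14$ ($A = -2 - 12 = -14$)
$P{\left(H \right)} = \frac{H \left(3 + H\right)}{2}$
$T{\left(E \right)} = \left(-2 + E\right)^{2}$
$c = 1615$ ($c = -2 + 21 \cdot \frac{1}{2} \left(-14\right) \left(3 - 14\right) = -2 + 21 \cdot \frac{1}{2} \left(-14\right) \left(-11\right) = -2 + 21 \cdot 77 = -2 + 1617 = 1615$)
$\left(T{\left(l{\left(7,3 \right)} \right)} + c\right) - 2666 = \left(\left(-2 + 3\right)^{2} + 1615\right) - 2666 = \left(1^{2} + 1615\right) - 2666 = \left(1 + 1615\right) - 2666 = 1616 - 2666 = -1050$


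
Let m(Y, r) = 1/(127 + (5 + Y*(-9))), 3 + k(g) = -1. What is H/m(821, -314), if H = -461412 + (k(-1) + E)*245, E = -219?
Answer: 3744953079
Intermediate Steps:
k(g) = -4 (k(g) = -3 - 1 = -4)
m(Y, r) = 1/(132 - 9*Y) (m(Y, r) = 1/(127 + (5 - 9*Y)) = 1/(132 - 9*Y))
H = -516047 (H = -461412 + (-4 - 219)*245 = -461412 - 223*245 = -461412 - 54635 = -516047)
H/m(821, -314) = -516047/((-1/(-132 + 9*821))) = -516047/((-1/(-132 + 7389))) = -516047/((-1/7257)) = -516047/((-1*1/7257)) = -516047/(-1/7257) = -516047*(-7257) = 3744953079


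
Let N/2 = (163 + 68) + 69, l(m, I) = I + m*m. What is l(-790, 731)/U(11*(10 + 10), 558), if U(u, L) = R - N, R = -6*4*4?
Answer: -208277/232 ≈ -897.75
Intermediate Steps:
l(m, I) = I + m**2
R = -96 (R = -24*4 = -96)
N = 600 (N = 2*((163 + 68) + 69) = 2*(231 + 69) = 2*300 = 600)
U(u, L) = -696 (U(u, L) = -96 - 1*600 = -96 - 600 = -696)
l(-790, 731)/U(11*(10 + 10), 558) = (731 + (-790)**2)/(-696) = (731 + 624100)*(-1/696) = 624831*(-1/696) = -208277/232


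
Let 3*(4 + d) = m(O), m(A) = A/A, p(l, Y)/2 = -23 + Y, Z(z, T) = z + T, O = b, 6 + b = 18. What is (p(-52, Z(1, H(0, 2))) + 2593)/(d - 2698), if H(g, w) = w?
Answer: -7659/8105 ≈ -0.94497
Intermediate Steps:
b = 12 (b = -6 + 18 = 12)
O = 12
Z(z, T) = T + z
p(l, Y) = -46 + 2*Y (p(l, Y) = 2*(-23 + Y) = -46 + 2*Y)
m(A) = 1
d = -11/3 (d = -4 + (⅓)*1 = -4 + ⅓ = -11/3 ≈ -3.6667)
(p(-52, Z(1, H(0, 2))) + 2593)/(d - 2698) = ((-46 + 2*(2 + 1)) + 2593)/(-11/3 - 2698) = ((-46 + 2*3) + 2593)/(-8105/3) = ((-46 + 6) + 2593)*(-3/8105) = (-40 + 2593)*(-3/8105) = 2553*(-3/8105) = -7659/8105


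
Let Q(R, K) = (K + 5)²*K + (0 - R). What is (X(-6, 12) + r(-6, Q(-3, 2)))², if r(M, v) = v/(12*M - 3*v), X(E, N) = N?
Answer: 19351201/140625 ≈ 137.61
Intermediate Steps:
Q(R, K) = -R + K*(5 + K)² (Q(R, K) = (5 + K)²*K - R = K*(5 + K)² - R = -R + K*(5 + K)²)
r(M, v) = v/(-3*v + 12*M)
(X(-6, 12) + r(-6, Q(-3, 2)))² = (12 + (-1*(-3) + 2*(5 + 2)²)/(3*(-(-1*(-3) + 2*(5 + 2)²) + 4*(-6))))² = (12 + (3 + 2*7²)/(3*(-(3 + 2*7²) - 24)))² = (12 + (3 + 2*49)/(3*(-(3 + 2*49) - 24)))² = (12 + (3 + 98)/(3*(-(3 + 98) - 24)))² = (12 + (⅓)*101/(-1*101 - 24))² = (12 + (⅓)*101/(-101 - 24))² = (12 + (⅓)*101/(-125))² = (12 + (⅓)*101*(-1/125))² = (12 - 101/375)² = (4399/375)² = 19351201/140625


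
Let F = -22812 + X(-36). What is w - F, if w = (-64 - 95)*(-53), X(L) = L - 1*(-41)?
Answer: 31234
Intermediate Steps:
X(L) = 41 + L (X(L) = L + 41 = 41 + L)
F = -22807 (F = -22812 + (41 - 36) = -22812 + 5 = -22807)
w = 8427 (w = -159*(-53) = 8427)
w - F = 8427 - 1*(-22807) = 8427 + 22807 = 31234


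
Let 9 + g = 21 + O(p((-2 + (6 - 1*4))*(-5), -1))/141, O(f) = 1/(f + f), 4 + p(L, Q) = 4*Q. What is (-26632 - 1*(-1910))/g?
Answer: -55772832/27071 ≈ -2060.2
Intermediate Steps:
p(L, Q) = -4 + 4*Q
O(f) = 1/(2*f)
g = 27071/2256 (g = -9 + (21 + (1/(2*(-4 + 4*(-1))))/141) = -9 + (21 + (1/(2*(-4 - 4)))/141) = -9 + (21 + ((1/2)/(-8))/141) = -9 + (21 + ((1/2)*(-1/8))/141) = -9 + (21 + (1/141)*(-1/16)) = -9 + (21 - 1/2256) = -9 + 47375/2256 = 27071/2256 ≈ 12.000)
(-26632 - 1*(-1910))/g = (-26632 - 1*(-1910))/(27071/2256) = (-26632 + 1910)*(2256/27071) = -24722*2256/27071 = -55772832/27071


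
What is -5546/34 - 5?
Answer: -2858/17 ≈ -168.12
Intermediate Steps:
-5546/34 - 5 = -118*47/34 - 5 = -2773/17 - 5 = -2858/17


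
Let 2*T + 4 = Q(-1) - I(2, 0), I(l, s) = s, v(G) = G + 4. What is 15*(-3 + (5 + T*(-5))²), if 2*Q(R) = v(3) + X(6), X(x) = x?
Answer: -345/16 ≈ -21.563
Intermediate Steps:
v(G) = 4 + G
Q(R) = 13/2 (Q(R) = ((4 + 3) + 6)/2 = (7 + 6)/2 = (½)*13 = 13/2)
T = 5/4 (T = -2 + (13/2 - 1*0)/2 = -2 + (13/2 + 0)/2 = -2 + (½)*(13/2) = -2 + 13/4 = 5/4 ≈ 1.2500)
15*(-3 + (5 + T*(-5))²) = 15*(-3 + (5 + (5/4)*(-5))²) = 15*(-3 + (5 - 25/4)²) = 15*(-3 + (-5/4)²) = 15*(-3 + 25/16) = 15*(-23/16) = -345/16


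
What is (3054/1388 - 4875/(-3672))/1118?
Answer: 1498399/474845904 ≈ 0.0031555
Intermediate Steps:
(3054/1388 - 4875/(-3672))/1118 = (3054*(1/1388) - 4875*(-1/3672))*(1/1118) = (1527/694 + 1625/1224)*(1/1118) = (1498399/424728)*(1/1118) = 1498399/474845904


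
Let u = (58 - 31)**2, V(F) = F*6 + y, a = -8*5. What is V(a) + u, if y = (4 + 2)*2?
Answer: 501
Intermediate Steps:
y = 12 (y = 6*2 = 12)
a = -40
V(F) = 12 + 6*F (V(F) = F*6 + 12 = 6*F + 12 = 12 + 6*F)
u = 729 (u = 27**2 = 729)
V(a) + u = (12 + 6*(-40)) + 729 = (12 - 240) + 729 = -228 + 729 = 501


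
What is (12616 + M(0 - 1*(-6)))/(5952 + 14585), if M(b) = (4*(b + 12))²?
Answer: 17800/20537 ≈ 0.86673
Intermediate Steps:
M(b) = (48 + 4*b)² (M(b) = (4*(12 + b))² = (48 + 4*b)²)
(12616 + M(0 - 1*(-6)))/(5952 + 14585) = (12616 + 16*(12 + (0 - 1*(-6)))²)/(5952 + 14585) = (12616 + 16*(12 + (0 + 6))²)/20537 = (12616 + 16*(12 + 6)²)*(1/20537) = (12616 + 16*18²)*(1/20537) = (12616 + 16*324)*(1/20537) = (12616 + 5184)*(1/20537) = 17800*(1/20537) = 17800/20537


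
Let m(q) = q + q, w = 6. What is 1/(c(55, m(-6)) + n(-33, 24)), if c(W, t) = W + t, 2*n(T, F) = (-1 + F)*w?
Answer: 1/112 ≈ 0.0089286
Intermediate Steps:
m(q) = 2*q
n(T, F) = -3 + 3*F (n(T, F) = ((-1 + F)*6)/2 = (-6 + 6*F)/2 = -3 + 3*F)
1/(c(55, m(-6)) + n(-33, 24)) = 1/((55 + 2*(-6)) + (-3 + 3*24)) = 1/((55 - 12) + (-3 + 72)) = 1/(43 + 69) = 1/112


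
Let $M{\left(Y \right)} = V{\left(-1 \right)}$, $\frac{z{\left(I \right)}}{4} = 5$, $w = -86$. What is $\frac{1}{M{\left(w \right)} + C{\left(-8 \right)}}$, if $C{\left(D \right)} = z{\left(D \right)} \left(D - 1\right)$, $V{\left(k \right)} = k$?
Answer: $- \frac{1}{181} \approx -0.0055249$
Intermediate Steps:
$z{\left(I \right)} = 20$ ($z{\left(I \right)} = 4 \cdot 5 = 20$)
$M{\left(Y \right)} = -1$
$C{\left(D \right)} = -20 + 20 D$ ($C{\left(D \right)} = 20 \left(D - 1\right) = 20 \left(-1 + D\right) = -20 + 20 D$)
$\frac{1}{M{\left(w \right)} + C{\left(-8 \right)}} = \frac{1}{-1 + \left(-20 + 20 \left(-8\right)\right)} = \frac{1}{-1 - 180} = \frac{1}{-181} = - \frac{1}{181}$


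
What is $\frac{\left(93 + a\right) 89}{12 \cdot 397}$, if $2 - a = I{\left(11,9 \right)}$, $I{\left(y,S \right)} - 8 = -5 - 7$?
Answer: $\frac{2937}{1588} \approx 1.8495$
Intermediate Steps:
$I{\left(y,S \right)} = -4$ ($I{\left(y,S \right)} = 8 - 12 = -4$)
$a = 6$ ($a = 2 - -4 = 2 + 4 = 6$)
$\frac{\left(93 + a\right) 89}{12 \cdot 397} = \frac{\left(93 + 6\right) 89}{12 \cdot 397} = \frac{99 \cdot 89}{4764} = 8811 \cdot \frac{1}{4764} = \frac{2937}{1588}$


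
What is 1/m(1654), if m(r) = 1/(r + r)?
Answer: 3308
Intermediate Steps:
m(r) = 1/(2*r)
1/m(1654) = 1/((½)/1654) = 1/((½)*(1/1654)) = 1/(1/3308) = 3308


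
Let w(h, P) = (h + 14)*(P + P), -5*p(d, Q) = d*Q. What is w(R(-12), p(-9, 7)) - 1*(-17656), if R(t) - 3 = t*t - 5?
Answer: 107936/5 ≈ 21587.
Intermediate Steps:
p(d, Q) = -Q*d/5 (p(d, Q) = -d*Q/5 = -Q*d/5)
R(t) = -2 + t² (R(t) = 3 + (t*t - 5) = 3 + (t² - 5) = 3 + (-5 + t²) = -2 + t²)
w(h, P) = 2*P*(14 + h) (w(h, P) = (14 + h)*(2*P) = 2*P*(14 + h))
w(R(-12), p(-9, 7)) - 1*(-17656) = 2*(-⅕*7*(-9))*(14 + (-2 + (-12)²)) - 1*(-17656) = 2*(63/5)*(14 + (-2 + 144)) + 17656 = 2*(63/5)*(14 + 142) + 17656 = 2*(63/5)*156 + 17656 = 19656/5 + 17656 = 107936/5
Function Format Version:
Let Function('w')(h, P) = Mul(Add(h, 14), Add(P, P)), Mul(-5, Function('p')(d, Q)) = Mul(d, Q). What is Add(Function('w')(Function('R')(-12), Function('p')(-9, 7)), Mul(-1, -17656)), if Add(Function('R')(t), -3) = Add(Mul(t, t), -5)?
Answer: Rational(107936, 5) ≈ 21587.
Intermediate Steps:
Function('p')(d, Q) = Mul(Rational(-1, 5), Q, d) (Function('p')(d, Q) = Mul(Rational(-1, 5), Mul(d, Q)) = Mul(Rational(-1, 5), Mul(Q, d)) = Mul(Rational(-1, 5), Q, d))
Function('R')(t) = Add(-2, Pow(t, 2)) (Function('R')(t) = Add(3, Add(Mul(t, t), -5)) = Add(3, Add(Pow(t, 2), -5)) = Add(3, Add(-5, Pow(t, 2))) = Add(-2, Pow(t, 2)))
Function('w')(h, P) = Mul(2, P, Add(14, h)) (Function('w')(h, P) = Mul(Add(14, h), Mul(2, P)) = Mul(2, P, Add(14, h)))
Add(Function('w')(Function('R')(-12), Function('p')(-9, 7)), Mul(-1, -17656)) = Add(Mul(2, Mul(Rational(-1, 5), 7, -9), Add(14, Add(-2, Pow(-12, 2)))), Mul(-1, -17656)) = Add(Mul(2, Rational(63, 5), Add(14, Add(-2, 144))), 17656) = Add(Mul(2, Rational(63, 5), Add(14, 142)), 17656) = Add(Mul(2, Rational(63, 5), 156), 17656) = Add(Rational(19656, 5), 17656) = Rational(107936, 5)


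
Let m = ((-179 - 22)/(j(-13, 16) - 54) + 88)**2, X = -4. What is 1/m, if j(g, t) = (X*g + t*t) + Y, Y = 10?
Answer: 7744/58936329 ≈ 0.00013140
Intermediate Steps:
j(g, t) = 10 + t**2 - 4*g (j(g, t) = (-4*g + t*t) + 10 = (-4*g + t**2) + 10 = (t**2 - 4*g) + 10 = 10 + t**2 - 4*g)
m = 58936329/7744 (m = ((-179 - 22)/((10 + 16**2 - 4*(-13)) - 54) + 88)**2 = (-201/((10 + 256 + 52) - 54) + 88)**2 = (-201/(318 - 54) + 88)**2 = (-201/264 + 88)**2 = (-201*1/264 + 88)**2 = (-67/88 + 88)**2 = (7677/88)**2 = 58936329/7744 ≈ 7610.6)
1/m = 1/(58936329/7744) = 7744/58936329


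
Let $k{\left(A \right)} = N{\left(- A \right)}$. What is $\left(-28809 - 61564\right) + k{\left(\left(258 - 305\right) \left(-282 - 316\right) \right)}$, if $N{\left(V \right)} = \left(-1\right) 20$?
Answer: $-90393$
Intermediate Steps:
$N{\left(V \right)} = -20$
$k{\left(A \right)} = -20$
$\left(-28809 - 61564\right) + k{\left(\left(258 - 305\right) \left(-282 - 316\right) \right)} = \left(-28809 - 61564\right) - 20 = -90373 - 20 = -90393$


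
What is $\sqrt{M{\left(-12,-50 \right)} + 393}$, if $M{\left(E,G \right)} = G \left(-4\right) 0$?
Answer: $\sqrt{393} \approx 19.824$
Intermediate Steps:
$M{\left(E,G \right)} = 0$ ($M{\left(E,G \right)} = - 4 G 0 = 0$)
$\sqrt{M{\left(-12,-50 \right)} + 393} = \sqrt{0 + 393} = \sqrt{393}$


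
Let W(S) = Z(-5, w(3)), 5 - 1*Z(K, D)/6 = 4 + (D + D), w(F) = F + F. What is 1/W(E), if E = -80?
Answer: -1/66 ≈ -0.015152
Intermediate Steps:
w(F) = 2*F
Z(K, D) = 6 - 12*D (Z(K, D) = 30 - 6*(4 + (D + D)) = 30 - 6*(4 + 2*D) = 30 + (-24 - 12*D) = 6 - 12*D)
W(S) = -66 (W(S) = 6 - 24*3 = 6 - 12*6 = 6 - 72 = -66)
1/W(E) = 1/(-66) = -1/66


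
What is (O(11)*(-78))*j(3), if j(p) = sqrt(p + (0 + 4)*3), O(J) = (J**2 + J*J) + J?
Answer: -19734*sqrt(15) ≈ -76430.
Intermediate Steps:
O(J) = J + 2*J**2 (O(J) = (J**2 + J**2) + J = 2*J**2 + J = J + 2*J**2)
j(p) = sqrt(12 + p) (j(p) = sqrt(p + 4*3) = sqrt(p + 12) = sqrt(12 + p))
(O(11)*(-78))*j(3) = ((11*(1 + 2*11))*(-78))*sqrt(12 + 3) = ((11*(1 + 22))*(-78))*sqrt(15) = ((11*23)*(-78))*sqrt(15) = (253*(-78))*sqrt(15) = -19734*sqrt(15)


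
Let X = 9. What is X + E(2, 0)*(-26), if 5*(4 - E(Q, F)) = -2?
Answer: -527/5 ≈ -105.40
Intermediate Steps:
E(Q, F) = 22/5 (E(Q, F) = 4 - ⅕*(-2) = 4 + ⅖ = 22/5)
X + E(2, 0)*(-26) = 9 + (22/5)*(-26) = 9 - 572/5 = -527/5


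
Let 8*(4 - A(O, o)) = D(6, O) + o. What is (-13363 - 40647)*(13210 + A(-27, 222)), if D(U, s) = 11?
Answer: -2848460395/4 ≈ -7.1212e+8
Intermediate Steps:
A(O, o) = 21/8 - o/8 (A(O, o) = 4 - (11 + o)/8 = 4 + (-11/8 - o/8) = 21/8 - o/8)
(-13363 - 40647)*(13210 + A(-27, 222)) = (-13363 - 40647)*(13210 + (21/8 - ⅛*222)) = -54010*(13210 + (21/8 - 111/4)) = -54010*(13210 - 201/8) = -54010*105479/8 = -2848460395/4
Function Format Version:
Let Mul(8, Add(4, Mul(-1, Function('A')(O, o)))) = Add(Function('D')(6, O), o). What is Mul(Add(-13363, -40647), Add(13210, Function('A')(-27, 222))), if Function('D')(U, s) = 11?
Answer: Rational(-2848460395, 4) ≈ -7.1212e+8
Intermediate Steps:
Function('A')(O, o) = Add(Rational(21, 8), Mul(Rational(-1, 8), o)) (Function('A')(O, o) = Add(4, Mul(Rational(-1, 8), Add(11, o))) = Add(4, Add(Rational(-11, 8), Mul(Rational(-1, 8), o))) = Add(Rational(21, 8), Mul(Rational(-1, 8), o)))
Mul(Add(-13363, -40647), Add(13210, Function('A')(-27, 222))) = Mul(Add(-13363, -40647), Add(13210, Add(Rational(21, 8), Mul(Rational(-1, 8), 222)))) = Mul(-54010, Add(13210, Add(Rational(21, 8), Rational(-111, 4)))) = Mul(-54010, Add(13210, Rational(-201, 8))) = Mul(-54010, Rational(105479, 8)) = Rational(-2848460395, 4)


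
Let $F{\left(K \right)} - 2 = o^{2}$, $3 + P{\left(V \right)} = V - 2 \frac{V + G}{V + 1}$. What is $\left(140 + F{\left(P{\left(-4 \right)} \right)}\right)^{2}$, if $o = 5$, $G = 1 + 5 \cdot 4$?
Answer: $27889$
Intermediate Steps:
$G = 21$ ($G = 1 + 20 = 21$)
$P{\left(V \right)} = -3 + V - \frac{2 \left(21 + V\right)}{1 + V}$ ($P{\left(V \right)} = -3 + \left(V - 2 \frac{V + 21}{V + 1}\right) = -3 + \left(V - 2 \frac{21 + V}{1 + V}\right) = -3 + \left(V - \frac{2 \left(21 + V\right)}{1 + V}\right) = -3 + V - \frac{2 \left(21 + V\right)}{1 + V}$)
$F{\left(K \right)} = 27$ ($F{\left(K \right)} = 2 + 5^{2} = 2 + 25 = 27$)
$\left(140 + F{\left(P{\left(-4 \right)} \right)}\right)^{2} = \left(140 + 27\right)^{2} = 167^{2} = 27889$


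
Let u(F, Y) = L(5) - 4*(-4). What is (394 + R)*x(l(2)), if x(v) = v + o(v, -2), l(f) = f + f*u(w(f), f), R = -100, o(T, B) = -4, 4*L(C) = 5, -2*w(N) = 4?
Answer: 9555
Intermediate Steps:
w(N) = -2 (w(N) = -½*4 = -2)
L(C) = 5/4 (L(C) = (¼)*5 = 5/4)
u(F, Y) = 69/4 (u(F, Y) = 5/4 - 4*(-4) = 5/4 - 1*(-16) = 5/4 + 16 = 69/4)
l(f) = 73*f/4 (l(f) = f + f*(69/4) = f + 69*f/4 = 73*f/4)
x(v) = -4 + v (x(v) = v - 4 = -4 + v)
(394 + R)*x(l(2)) = (394 - 100)*(-4 + (73/4)*2) = 294*(-4 + 73/2) = 294*(65/2) = 9555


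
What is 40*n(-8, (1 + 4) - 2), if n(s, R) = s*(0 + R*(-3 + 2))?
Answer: 960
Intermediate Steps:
n(s, R) = -R*s (n(s, R) = s*(0 + R*(-1)) = s*(0 - R) = s*(-R) = -R*s)
40*n(-8, (1 + 4) - 2) = 40*(-1*((1 + 4) - 2)*(-8)) = 40*(-1*(5 - 2)*(-8)) = 40*(-1*3*(-8)) = 40*24 = 960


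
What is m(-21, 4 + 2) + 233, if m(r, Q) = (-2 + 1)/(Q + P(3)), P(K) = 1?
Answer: 1630/7 ≈ 232.86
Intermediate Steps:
m(r, Q) = -1/(1 + Q) (m(r, Q) = (-2 + 1)/(Q + 1) = -1/(1 + Q))
m(-21, 4 + 2) + 233 = -1/(1 + (4 + 2)) + 233 = -1/(1 + 6) + 233 = -1/7 + 233 = -1*⅐ + 233 = -⅐ + 233 = 1630/7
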